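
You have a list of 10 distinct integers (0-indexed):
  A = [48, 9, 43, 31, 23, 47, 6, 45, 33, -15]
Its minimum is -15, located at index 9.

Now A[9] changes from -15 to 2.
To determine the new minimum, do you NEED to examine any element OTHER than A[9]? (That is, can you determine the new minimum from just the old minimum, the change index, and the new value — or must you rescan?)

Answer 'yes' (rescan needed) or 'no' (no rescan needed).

Old min = -15 at index 9
Change at index 9: -15 -> 2
Index 9 WAS the min and new value 2 > old min -15. Must rescan other elements to find the new min.
Needs rescan: yes

Answer: yes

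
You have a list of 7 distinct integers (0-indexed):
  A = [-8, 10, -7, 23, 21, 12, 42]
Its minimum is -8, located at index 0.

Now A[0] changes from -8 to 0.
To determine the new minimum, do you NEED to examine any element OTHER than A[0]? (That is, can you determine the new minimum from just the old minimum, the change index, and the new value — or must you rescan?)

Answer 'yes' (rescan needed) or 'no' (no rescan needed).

Old min = -8 at index 0
Change at index 0: -8 -> 0
Index 0 WAS the min and new value 0 > old min -8. Must rescan other elements to find the new min.
Needs rescan: yes

Answer: yes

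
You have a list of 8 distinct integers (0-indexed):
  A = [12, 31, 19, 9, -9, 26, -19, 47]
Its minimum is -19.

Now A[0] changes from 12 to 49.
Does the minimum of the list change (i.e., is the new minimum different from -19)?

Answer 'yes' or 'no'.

Answer: no

Derivation:
Old min = -19
Change: A[0] 12 -> 49
Changed element was NOT the min; min changes only if 49 < -19.
New min = -19; changed? no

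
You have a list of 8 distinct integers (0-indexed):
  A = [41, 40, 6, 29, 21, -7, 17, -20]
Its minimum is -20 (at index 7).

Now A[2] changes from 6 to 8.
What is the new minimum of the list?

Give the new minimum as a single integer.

Old min = -20 (at index 7)
Change: A[2] 6 -> 8
Changed element was NOT the old min.
  New min = min(old_min, new_val) = min(-20, 8) = -20

Answer: -20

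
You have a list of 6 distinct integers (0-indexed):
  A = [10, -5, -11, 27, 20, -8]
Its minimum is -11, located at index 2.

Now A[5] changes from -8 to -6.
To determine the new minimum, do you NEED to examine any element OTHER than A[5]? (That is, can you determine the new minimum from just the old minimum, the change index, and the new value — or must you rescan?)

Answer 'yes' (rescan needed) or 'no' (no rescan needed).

Answer: no

Derivation:
Old min = -11 at index 2
Change at index 5: -8 -> -6
Index 5 was NOT the min. New min = min(-11, -6). No rescan of other elements needed.
Needs rescan: no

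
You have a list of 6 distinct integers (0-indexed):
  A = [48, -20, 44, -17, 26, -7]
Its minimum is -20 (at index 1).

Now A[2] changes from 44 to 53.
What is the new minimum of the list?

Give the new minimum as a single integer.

Answer: -20

Derivation:
Old min = -20 (at index 1)
Change: A[2] 44 -> 53
Changed element was NOT the old min.
  New min = min(old_min, new_val) = min(-20, 53) = -20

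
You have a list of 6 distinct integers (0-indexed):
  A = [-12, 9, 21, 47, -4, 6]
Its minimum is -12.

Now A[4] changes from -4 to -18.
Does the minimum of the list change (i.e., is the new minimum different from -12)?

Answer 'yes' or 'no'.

Old min = -12
Change: A[4] -4 -> -18
Changed element was NOT the min; min changes only if -18 < -12.
New min = -18; changed? yes

Answer: yes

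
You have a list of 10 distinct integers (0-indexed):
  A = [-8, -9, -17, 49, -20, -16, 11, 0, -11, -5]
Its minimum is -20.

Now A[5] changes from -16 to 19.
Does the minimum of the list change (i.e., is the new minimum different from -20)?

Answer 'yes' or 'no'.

Answer: no

Derivation:
Old min = -20
Change: A[5] -16 -> 19
Changed element was NOT the min; min changes only if 19 < -20.
New min = -20; changed? no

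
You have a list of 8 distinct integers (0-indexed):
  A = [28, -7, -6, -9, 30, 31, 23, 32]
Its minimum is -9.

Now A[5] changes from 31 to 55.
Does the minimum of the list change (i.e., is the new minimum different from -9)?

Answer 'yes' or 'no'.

Answer: no

Derivation:
Old min = -9
Change: A[5] 31 -> 55
Changed element was NOT the min; min changes only if 55 < -9.
New min = -9; changed? no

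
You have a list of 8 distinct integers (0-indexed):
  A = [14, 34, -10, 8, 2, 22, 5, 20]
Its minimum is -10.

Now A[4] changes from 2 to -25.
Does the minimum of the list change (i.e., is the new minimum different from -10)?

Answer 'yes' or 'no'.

Answer: yes

Derivation:
Old min = -10
Change: A[4] 2 -> -25
Changed element was NOT the min; min changes only if -25 < -10.
New min = -25; changed? yes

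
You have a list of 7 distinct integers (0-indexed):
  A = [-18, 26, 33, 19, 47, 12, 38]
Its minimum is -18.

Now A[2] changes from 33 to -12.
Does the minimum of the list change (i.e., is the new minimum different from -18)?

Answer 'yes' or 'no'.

Old min = -18
Change: A[2] 33 -> -12
Changed element was NOT the min; min changes only if -12 < -18.
New min = -18; changed? no

Answer: no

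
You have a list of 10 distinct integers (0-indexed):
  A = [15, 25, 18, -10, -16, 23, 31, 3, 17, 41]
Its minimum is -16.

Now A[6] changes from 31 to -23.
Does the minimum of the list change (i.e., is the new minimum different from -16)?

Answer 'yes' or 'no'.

Old min = -16
Change: A[6] 31 -> -23
Changed element was NOT the min; min changes only if -23 < -16.
New min = -23; changed? yes

Answer: yes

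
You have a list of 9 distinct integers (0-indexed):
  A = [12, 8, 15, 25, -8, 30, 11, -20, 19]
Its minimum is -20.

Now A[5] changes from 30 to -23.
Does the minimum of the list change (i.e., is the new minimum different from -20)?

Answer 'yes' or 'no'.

Answer: yes

Derivation:
Old min = -20
Change: A[5] 30 -> -23
Changed element was NOT the min; min changes only if -23 < -20.
New min = -23; changed? yes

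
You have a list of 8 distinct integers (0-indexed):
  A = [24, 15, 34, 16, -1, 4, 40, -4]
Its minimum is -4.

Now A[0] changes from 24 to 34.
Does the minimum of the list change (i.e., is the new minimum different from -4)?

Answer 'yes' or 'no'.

Answer: no

Derivation:
Old min = -4
Change: A[0] 24 -> 34
Changed element was NOT the min; min changes only if 34 < -4.
New min = -4; changed? no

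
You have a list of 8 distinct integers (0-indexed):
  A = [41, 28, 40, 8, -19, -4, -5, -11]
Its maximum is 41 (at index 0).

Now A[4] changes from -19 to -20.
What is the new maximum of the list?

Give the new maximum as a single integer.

Old max = 41 (at index 0)
Change: A[4] -19 -> -20
Changed element was NOT the old max.
  New max = max(old_max, new_val) = max(41, -20) = 41

Answer: 41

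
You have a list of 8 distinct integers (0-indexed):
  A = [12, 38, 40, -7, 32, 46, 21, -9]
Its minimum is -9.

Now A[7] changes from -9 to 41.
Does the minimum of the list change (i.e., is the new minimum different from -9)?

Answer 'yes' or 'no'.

Answer: yes

Derivation:
Old min = -9
Change: A[7] -9 -> 41
Changed element was the min; new min must be rechecked.
New min = -7; changed? yes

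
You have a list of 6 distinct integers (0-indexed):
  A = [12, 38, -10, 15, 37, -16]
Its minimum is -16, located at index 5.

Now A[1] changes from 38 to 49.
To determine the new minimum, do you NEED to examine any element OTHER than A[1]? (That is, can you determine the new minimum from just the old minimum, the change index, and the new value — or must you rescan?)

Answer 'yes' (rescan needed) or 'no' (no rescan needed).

Old min = -16 at index 5
Change at index 1: 38 -> 49
Index 1 was NOT the min. New min = min(-16, 49). No rescan of other elements needed.
Needs rescan: no

Answer: no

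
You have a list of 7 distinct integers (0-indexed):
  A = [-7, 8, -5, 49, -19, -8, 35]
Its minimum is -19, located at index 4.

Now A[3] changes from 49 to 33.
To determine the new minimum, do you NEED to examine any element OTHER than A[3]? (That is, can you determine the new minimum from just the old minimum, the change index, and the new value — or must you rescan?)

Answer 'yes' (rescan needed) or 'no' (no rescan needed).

Old min = -19 at index 4
Change at index 3: 49 -> 33
Index 3 was NOT the min. New min = min(-19, 33). No rescan of other elements needed.
Needs rescan: no

Answer: no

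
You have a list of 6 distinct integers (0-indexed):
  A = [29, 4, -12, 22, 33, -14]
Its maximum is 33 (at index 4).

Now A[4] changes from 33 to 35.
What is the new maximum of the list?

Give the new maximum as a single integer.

Answer: 35

Derivation:
Old max = 33 (at index 4)
Change: A[4] 33 -> 35
Changed element WAS the max -> may need rescan.
  Max of remaining elements: 29
  New max = max(35, 29) = 35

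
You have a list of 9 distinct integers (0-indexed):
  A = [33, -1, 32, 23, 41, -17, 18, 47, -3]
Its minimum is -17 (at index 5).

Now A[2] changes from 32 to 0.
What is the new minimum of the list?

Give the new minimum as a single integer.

Old min = -17 (at index 5)
Change: A[2] 32 -> 0
Changed element was NOT the old min.
  New min = min(old_min, new_val) = min(-17, 0) = -17

Answer: -17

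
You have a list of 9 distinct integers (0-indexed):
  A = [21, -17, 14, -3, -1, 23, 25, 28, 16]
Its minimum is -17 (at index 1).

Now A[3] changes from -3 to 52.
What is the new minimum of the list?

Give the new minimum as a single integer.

Old min = -17 (at index 1)
Change: A[3] -3 -> 52
Changed element was NOT the old min.
  New min = min(old_min, new_val) = min(-17, 52) = -17

Answer: -17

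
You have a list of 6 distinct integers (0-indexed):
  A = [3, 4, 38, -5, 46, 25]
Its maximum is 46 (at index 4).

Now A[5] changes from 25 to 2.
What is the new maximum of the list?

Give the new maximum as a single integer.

Answer: 46

Derivation:
Old max = 46 (at index 4)
Change: A[5] 25 -> 2
Changed element was NOT the old max.
  New max = max(old_max, new_val) = max(46, 2) = 46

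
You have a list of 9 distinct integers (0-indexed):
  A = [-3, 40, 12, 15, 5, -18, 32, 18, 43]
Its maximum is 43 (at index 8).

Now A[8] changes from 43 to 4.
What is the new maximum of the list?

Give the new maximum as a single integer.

Answer: 40

Derivation:
Old max = 43 (at index 8)
Change: A[8] 43 -> 4
Changed element WAS the max -> may need rescan.
  Max of remaining elements: 40
  New max = max(4, 40) = 40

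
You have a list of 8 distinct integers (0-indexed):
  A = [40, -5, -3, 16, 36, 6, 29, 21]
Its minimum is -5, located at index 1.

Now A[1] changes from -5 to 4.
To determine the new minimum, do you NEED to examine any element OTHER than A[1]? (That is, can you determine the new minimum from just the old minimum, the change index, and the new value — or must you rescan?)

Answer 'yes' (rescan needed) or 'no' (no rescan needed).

Answer: yes

Derivation:
Old min = -5 at index 1
Change at index 1: -5 -> 4
Index 1 WAS the min and new value 4 > old min -5. Must rescan other elements to find the new min.
Needs rescan: yes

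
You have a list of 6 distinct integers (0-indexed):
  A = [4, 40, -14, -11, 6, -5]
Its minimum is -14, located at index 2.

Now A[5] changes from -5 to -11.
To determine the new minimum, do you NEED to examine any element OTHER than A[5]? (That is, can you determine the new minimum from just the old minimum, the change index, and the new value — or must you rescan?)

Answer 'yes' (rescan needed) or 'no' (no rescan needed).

Answer: no

Derivation:
Old min = -14 at index 2
Change at index 5: -5 -> -11
Index 5 was NOT the min. New min = min(-14, -11). No rescan of other elements needed.
Needs rescan: no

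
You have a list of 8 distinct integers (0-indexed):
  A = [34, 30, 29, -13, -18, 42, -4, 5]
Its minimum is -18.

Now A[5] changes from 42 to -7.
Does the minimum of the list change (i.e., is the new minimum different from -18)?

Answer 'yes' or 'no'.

Answer: no

Derivation:
Old min = -18
Change: A[5] 42 -> -7
Changed element was NOT the min; min changes only if -7 < -18.
New min = -18; changed? no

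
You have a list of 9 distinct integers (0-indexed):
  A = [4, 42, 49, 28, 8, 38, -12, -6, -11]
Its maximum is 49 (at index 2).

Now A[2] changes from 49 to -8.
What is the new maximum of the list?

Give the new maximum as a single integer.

Answer: 42

Derivation:
Old max = 49 (at index 2)
Change: A[2] 49 -> -8
Changed element WAS the max -> may need rescan.
  Max of remaining elements: 42
  New max = max(-8, 42) = 42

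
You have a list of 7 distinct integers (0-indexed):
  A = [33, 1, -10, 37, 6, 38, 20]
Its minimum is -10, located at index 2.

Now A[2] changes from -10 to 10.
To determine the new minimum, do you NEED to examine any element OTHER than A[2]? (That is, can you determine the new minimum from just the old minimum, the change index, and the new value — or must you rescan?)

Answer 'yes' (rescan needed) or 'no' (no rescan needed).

Old min = -10 at index 2
Change at index 2: -10 -> 10
Index 2 WAS the min and new value 10 > old min -10. Must rescan other elements to find the new min.
Needs rescan: yes

Answer: yes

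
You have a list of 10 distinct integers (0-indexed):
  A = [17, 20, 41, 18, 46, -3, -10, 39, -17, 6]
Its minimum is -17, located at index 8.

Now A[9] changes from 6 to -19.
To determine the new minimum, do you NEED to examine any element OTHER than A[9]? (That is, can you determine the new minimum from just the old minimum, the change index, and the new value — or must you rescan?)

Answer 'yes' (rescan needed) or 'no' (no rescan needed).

Old min = -17 at index 8
Change at index 9: 6 -> -19
Index 9 was NOT the min. New min = min(-17, -19). No rescan of other elements needed.
Needs rescan: no

Answer: no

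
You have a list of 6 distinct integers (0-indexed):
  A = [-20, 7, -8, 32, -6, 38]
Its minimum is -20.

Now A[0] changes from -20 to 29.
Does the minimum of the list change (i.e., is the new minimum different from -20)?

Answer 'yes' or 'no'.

Old min = -20
Change: A[0] -20 -> 29
Changed element was the min; new min must be rechecked.
New min = -8; changed? yes

Answer: yes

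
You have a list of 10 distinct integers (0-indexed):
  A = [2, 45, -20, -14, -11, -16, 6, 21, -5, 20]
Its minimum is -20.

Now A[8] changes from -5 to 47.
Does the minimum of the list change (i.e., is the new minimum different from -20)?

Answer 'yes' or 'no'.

Answer: no

Derivation:
Old min = -20
Change: A[8] -5 -> 47
Changed element was NOT the min; min changes only if 47 < -20.
New min = -20; changed? no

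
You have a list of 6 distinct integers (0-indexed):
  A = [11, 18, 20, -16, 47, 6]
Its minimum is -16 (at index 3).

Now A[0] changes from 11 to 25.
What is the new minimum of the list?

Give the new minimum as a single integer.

Answer: -16

Derivation:
Old min = -16 (at index 3)
Change: A[0] 11 -> 25
Changed element was NOT the old min.
  New min = min(old_min, new_val) = min(-16, 25) = -16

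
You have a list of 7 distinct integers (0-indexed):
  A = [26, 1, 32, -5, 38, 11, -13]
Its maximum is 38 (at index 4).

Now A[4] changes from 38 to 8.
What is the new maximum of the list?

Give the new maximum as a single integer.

Old max = 38 (at index 4)
Change: A[4] 38 -> 8
Changed element WAS the max -> may need rescan.
  Max of remaining elements: 32
  New max = max(8, 32) = 32

Answer: 32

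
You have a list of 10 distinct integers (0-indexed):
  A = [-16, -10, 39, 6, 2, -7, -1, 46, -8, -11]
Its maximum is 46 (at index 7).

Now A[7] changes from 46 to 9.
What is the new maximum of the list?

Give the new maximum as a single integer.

Old max = 46 (at index 7)
Change: A[7] 46 -> 9
Changed element WAS the max -> may need rescan.
  Max of remaining elements: 39
  New max = max(9, 39) = 39

Answer: 39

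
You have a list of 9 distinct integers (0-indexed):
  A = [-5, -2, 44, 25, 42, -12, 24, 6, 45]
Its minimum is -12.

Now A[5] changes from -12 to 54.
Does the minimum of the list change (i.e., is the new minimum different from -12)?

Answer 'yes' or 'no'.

Old min = -12
Change: A[5] -12 -> 54
Changed element was the min; new min must be rechecked.
New min = -5; changed? yes

Answer: yes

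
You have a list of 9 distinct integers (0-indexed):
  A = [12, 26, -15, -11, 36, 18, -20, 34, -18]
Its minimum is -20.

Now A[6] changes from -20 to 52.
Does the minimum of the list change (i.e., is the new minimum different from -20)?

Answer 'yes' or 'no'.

Old min = -20
Change: A[6] -20 -> 52
Changed element was the min; new min must be rechecked.
New min = -18; changed? yes

Answer: yes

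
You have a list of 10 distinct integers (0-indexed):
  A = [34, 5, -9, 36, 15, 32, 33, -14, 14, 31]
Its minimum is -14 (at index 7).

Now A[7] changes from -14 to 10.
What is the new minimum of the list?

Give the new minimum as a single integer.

Old min = -14 (at index 7)
Change: A[7] -14 -> 10
Changed element WAS the min. Need to check: is 10 still <= all others?
  Min of remaining elements: -9
  New min = min(10, -9) = -9

Answer: -9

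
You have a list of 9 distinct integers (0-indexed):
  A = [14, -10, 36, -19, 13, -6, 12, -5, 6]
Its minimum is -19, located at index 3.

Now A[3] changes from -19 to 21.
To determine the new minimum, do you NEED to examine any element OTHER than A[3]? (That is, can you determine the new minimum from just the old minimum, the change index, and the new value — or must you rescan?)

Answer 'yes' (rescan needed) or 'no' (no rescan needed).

Old min = -19 at index 3
Change at index 3: -19 -> 21
Index 3 WAS the min and new value 21 > old min -19. Must rescan other elements to find the new min.
Needs rescan: yes

Answer: yes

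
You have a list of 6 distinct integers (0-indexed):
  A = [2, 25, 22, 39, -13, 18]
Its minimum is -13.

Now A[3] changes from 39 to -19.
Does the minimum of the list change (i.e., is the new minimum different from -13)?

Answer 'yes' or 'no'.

Answer: yes

Derivation:
Old min = -13
Change: A[3] 39 -> -19
Changed element was NOT the min; min changes only if -19 < -13.
New min = -19; changed? yes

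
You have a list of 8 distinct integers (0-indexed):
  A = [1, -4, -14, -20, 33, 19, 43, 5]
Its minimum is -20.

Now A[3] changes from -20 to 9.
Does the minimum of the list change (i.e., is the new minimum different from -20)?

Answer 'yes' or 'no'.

Answer: yes

Derivation:
Old min = -20
Change: A[3] -20 -> 9
Changed element was the min; new min must be rechecked.
New min = -14; changed? yes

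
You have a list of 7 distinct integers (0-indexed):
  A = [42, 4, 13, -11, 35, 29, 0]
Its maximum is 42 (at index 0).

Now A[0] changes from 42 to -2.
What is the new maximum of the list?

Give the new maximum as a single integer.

Old max = 42 (at index 0)
Change: A[0] 42 -> -2
Changed element WAS the max -> may need rescan.
  Max of remaining elements: 35
  New max = max(-2, 35) = 35

Answer: 35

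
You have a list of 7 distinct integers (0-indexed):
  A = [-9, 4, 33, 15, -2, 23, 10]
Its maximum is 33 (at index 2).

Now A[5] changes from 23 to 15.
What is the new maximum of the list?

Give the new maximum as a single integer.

Answer: 33

Derivation:
Old max = 33 (at index 2)
Change: A[5] 23 -> 15
Changed element was NOT the old max.
  New max = max(old_max, new_val) = max(33, 15) = 33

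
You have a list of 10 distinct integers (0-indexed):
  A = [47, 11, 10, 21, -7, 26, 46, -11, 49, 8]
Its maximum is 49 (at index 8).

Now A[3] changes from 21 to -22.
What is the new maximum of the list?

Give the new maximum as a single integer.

Answer: 49

Derivation:
Old max = 49 (at index 8)
Change: A[3] 21 -> -22
Changed element was NOT the old max.
  New max = max(old_max, new_val) = max(49, -22) = 49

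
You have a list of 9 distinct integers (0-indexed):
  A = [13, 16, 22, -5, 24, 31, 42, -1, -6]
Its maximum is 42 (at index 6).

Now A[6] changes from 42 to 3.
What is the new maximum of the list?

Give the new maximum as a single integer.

Old max = 42 (at index 6)
Change: A[6] 42 -> 3
Changed element WAS the max -> may need rescan.
  Max of remaining elements: 31
  New max = max(3, 31) = 31

Answer: 31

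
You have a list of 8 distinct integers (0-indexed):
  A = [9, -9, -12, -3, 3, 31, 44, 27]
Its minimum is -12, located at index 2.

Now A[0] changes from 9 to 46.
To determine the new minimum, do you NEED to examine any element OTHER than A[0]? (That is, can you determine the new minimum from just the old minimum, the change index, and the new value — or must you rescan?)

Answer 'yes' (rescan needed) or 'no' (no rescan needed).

Old min = -12 at index 2
Change at index 0: 9 -> 46
Index 0 was NOT the min. New min = min(-12, 46). No rescan of other elements needed.
Needs rescan: no

Answer: no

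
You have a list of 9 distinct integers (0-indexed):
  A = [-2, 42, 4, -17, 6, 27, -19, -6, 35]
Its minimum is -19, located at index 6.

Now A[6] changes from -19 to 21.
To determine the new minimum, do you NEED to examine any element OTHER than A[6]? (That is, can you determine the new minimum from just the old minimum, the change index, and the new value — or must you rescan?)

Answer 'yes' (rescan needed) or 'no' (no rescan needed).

Answer: yes

Derivation:
Old min = -19 at index 6
Change at index 6: -19 -> 21
Index 6 WAS the min and new value 21 > old min -19. Must rescan other elements to find the new min.
Needs rescan: yes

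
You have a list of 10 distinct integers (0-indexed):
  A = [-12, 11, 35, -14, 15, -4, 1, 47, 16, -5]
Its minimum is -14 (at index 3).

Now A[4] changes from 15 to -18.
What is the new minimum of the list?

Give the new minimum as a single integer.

Answer: -18

Derivation:
Old min = -14 (at index 3)
Change: A[4] 15 -> -18
Changed element was NOT the old min.
  New min = min(old_min, new_val) = min(-14, -18) = -18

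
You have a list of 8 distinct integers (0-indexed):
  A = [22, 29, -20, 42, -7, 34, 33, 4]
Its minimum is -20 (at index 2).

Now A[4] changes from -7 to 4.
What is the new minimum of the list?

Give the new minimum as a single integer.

Answer: -20

Derivation:
Old min = -20 (at index 2)
Change: A[4] -7 -> 4
Changed element was NOT the old min.
  New min = min(old_min, new_val) = min(-20, 4) = -20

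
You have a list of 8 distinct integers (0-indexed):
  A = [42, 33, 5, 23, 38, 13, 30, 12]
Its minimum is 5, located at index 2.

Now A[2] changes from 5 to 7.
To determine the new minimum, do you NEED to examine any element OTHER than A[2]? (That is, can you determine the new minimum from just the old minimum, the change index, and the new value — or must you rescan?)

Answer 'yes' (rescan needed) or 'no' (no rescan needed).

Answer: yes

Derivation:
Old min = 5 at index 2
Change at index 2: 5 -> 7
Index 2 WAS the min and new value 7 > old min 5. Must rescan other elements to find the new min.
Needs rescan: yes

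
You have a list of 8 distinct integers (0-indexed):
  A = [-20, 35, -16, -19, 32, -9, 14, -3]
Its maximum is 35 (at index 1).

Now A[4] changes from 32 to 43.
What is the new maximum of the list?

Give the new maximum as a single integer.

Answer: 43

Derivation:
Old max = 35 (at index 1)
Change: A[4] 32 -> 43
Changed element was NOT the old max.
  New max = max(old_max, new_val) = max(35, 43) = 43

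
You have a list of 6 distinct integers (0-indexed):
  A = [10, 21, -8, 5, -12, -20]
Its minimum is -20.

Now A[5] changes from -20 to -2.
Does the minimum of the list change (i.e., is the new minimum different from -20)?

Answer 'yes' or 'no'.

Answer: yes

Derivation:
Old min = -20
Change: A[5] -20 -> -2
Changed element was the min; new min must be rechecked.
New min = -12; changed? yes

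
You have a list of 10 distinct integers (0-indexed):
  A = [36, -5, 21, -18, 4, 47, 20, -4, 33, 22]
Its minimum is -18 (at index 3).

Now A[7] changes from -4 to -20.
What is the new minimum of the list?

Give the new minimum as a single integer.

Old min = -18 (at index 3)
Change: A[7] -4 -> -20
Changed element was NOT the old min.
  New min = min(old_min, new_val) = min(-18, -20) = -20

Answer: -20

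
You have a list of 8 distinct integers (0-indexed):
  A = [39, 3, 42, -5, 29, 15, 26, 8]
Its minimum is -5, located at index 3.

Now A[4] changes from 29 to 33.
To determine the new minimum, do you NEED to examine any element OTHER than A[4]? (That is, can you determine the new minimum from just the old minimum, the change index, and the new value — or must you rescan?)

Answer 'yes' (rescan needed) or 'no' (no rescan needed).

Answer: no

Derivation:
Old min = -5 at index 3
Change at index 4: 29 -> 33
Index 4 was NOT the min. New min = min(-5, 33). No rescan of other elements needed.
Needs rescan: no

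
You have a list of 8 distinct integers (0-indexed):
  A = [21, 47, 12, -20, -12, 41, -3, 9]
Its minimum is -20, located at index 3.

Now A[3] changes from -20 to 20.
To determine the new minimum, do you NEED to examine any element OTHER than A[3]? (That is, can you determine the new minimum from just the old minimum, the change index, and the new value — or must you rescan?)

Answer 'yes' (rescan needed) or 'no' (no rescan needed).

Old min = -20 at index 3
Change at index 3: -20 -> 20
Index 3 WAS the min and new value 20 > old min -20. Must rescan other elements to find the new min.
Needs rescan: yes

Answer: yes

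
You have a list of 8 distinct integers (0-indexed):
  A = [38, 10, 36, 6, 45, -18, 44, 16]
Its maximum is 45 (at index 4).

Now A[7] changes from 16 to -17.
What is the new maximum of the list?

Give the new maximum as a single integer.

Old max = 45 (at index 4)
Change: A[7] 16 -> -17
Changed element was NOT the old max.
  New max = max(old_max, new_val) = max(45, -17) = 45

Answer: 45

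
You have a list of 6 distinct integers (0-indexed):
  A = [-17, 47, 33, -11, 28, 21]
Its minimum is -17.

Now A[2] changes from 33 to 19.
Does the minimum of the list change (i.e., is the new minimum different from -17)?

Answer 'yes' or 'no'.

Answer: no

Derivation:
Old min = -17
Change: A[2] 33 -> 19
Changed element was NOT the min; min changes only if 19 < -17.
New min = -17; changed? no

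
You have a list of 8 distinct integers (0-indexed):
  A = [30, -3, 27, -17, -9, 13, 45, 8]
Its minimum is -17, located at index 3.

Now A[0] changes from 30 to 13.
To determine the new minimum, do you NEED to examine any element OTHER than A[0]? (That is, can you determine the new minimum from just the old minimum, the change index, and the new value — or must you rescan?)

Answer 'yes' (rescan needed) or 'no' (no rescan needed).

Answer: no

Derivation:
Old min = -17 at index 3
Change at index 0: 30 -> 13
Index 0 was NOT the min. New min = min(-17, 13). No rescan of other elements needed.
Needs rescan: no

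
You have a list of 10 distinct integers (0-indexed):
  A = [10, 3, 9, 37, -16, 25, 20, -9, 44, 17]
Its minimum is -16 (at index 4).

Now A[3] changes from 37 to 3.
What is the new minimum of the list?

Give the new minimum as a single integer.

Old min = -16 (at index 4)
Change: A[3] 37 -> 3
Changed element was NOT the old min.
  New min = min(old_min, new_val) = min(-16, 3) = -16

Answer: -16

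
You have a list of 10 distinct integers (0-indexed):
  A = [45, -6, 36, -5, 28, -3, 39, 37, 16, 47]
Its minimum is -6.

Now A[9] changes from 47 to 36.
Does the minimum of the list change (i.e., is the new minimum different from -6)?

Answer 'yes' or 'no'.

Old min = -6
Change: A[9] 47 -> 36
Changed element was NOT the min; min changes only if 36 < -6.
New min = -6; changed? no

Answer: no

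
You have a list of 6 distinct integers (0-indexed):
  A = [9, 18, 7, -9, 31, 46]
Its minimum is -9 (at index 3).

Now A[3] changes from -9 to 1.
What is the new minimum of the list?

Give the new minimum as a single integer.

Old min = -9 (at index 3)
Change: A[3] -9 -> 1
Changed element WAS the min. Need to check: is 1 still <= all others?
  Min of remaining elements: 7
  New min = min(1, 7) = 1

Answer: 1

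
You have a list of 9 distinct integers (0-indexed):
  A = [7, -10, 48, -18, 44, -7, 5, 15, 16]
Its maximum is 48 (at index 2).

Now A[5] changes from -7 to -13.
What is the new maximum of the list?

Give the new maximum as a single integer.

Old max = 48 (at index 2)
Change: A[5] -7 -> -13
Changed element was NOT the old max.
  New max = max(old_max, new_val) = max(48, -13) = 48

Answer: 48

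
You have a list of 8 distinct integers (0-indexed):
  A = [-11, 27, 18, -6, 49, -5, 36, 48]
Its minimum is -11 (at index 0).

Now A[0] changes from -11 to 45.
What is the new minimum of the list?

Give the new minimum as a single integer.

Answer: -6

Derivation:
Old min = -11 (at index 0)
Change: A[0] -11 -> 45
Changed element WAS the min. Need to check: is 45 still <= all others?
  Min of remaining elements: -6
  New min = min(45, -6) = -6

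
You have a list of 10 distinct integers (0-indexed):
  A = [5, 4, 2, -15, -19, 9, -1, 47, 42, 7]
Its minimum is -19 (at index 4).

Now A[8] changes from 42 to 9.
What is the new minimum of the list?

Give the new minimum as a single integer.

Answer: -19

Derivation:
Old min = -19 (at index 4)
Change: A[8] 42 -> 9
Changed element was NOT the old min.
  New min = min(old_min, new_val) = min(-19, 9) = -19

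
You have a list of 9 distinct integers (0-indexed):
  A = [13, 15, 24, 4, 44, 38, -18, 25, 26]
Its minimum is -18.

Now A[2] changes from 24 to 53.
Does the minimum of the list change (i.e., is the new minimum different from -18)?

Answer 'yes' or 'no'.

Old min = -18
Change: A[2] 24 -> 53
Changed element was NOT the min; min changes only if 53 < -18.
New min = -18; changed? no

Answer: no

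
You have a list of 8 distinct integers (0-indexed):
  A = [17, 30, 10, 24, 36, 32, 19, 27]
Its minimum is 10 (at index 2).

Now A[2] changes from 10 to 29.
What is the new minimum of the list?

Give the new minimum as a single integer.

Old min = 10 (at index 2)
Change: A[2] 10 -> 29
Changed element WAS the min. Need to check: is 29 still <= all others?
  Min of remaining elements: 17
  New min = min(29, 17) = 17

Answer: 17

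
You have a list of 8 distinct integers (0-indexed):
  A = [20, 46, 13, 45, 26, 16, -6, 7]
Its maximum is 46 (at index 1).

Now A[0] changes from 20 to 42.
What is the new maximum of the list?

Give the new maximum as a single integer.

Old max = 46 (at index 1)
Change: A[0] 20 -> 42
Changed element was NOT the old max.
  New max = max(old_max, new_val) = max(46, 42) = 46

Answer: 46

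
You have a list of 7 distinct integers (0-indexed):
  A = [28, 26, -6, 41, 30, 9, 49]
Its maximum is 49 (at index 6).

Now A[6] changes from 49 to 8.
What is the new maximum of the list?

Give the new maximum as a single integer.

Answer: 41

Derivation:
Old max = 49 (at index 6)
Change: A[6] 49 -> 8
Changed element WAS the max -> may need rescan.
  Max of remaining elements: 41
  New max = max(8, 41) = 41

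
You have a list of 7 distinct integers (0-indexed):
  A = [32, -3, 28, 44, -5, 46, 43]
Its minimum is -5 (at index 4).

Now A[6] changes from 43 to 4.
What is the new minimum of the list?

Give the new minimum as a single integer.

Answer: -5

Derivation:
Old min = -5 (at index 4)
Change: A[6] 43 -> 4
Changed element was NOT the old min.
  New min = min(old_min, new_val) = min(-5, 4) = -5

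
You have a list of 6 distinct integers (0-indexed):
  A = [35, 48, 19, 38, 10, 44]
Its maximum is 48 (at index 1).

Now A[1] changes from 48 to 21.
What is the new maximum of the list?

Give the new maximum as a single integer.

Old max = 48 (at index 1)
Change: A[1] 48 -> 21
Changed element WAS the max -> may need rescan.
  Max of remaining elements: 44
  New max = max(21, 44) = 44

Answer: 44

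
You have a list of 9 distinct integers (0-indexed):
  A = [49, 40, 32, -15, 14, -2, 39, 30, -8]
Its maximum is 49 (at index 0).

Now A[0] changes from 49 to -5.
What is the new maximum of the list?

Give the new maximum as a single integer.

Old max = 49 (at index 0)
Change: A[0] 49 -> -5
Changed element WAS the max -> may need rescan.
  Max of remaining elements: 40
  New max = max(-5, 40) = 40

Answer: 40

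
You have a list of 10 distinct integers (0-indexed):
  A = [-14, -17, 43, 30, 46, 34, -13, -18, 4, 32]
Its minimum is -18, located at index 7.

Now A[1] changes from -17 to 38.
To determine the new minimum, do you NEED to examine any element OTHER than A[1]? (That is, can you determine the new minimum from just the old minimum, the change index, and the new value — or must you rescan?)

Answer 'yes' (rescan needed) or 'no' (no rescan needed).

Old min = -18 at index 7
Change at index 1: -17 -> 38
Index 1 was NOT the min. New min = min(-18, 38). No rescan of other elements needed.
Needs rescan: no

Answer: no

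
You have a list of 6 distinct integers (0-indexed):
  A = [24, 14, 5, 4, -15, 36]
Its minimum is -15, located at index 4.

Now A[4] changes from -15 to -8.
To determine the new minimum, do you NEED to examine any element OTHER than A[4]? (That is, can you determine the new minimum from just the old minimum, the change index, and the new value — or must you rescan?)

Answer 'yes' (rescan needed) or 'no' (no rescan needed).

Old min = -15 at index 4
Change at index 4: -15 -> -8
Index 4 WAS the min and new value -8 > old min -15. Must rescan other elements to find the new min.
Needs rescan: yes

Answer: yes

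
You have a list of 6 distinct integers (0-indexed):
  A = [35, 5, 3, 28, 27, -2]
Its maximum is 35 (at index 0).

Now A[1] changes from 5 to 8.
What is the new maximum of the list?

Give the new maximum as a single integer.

Answer: 35

Derivation:
Old max = 35 (at index 0)
Change: A[1] 5 -> 8
Changed element was NOT the old max.
  New max = max(old_max, new_val) = max(35, 8) = 35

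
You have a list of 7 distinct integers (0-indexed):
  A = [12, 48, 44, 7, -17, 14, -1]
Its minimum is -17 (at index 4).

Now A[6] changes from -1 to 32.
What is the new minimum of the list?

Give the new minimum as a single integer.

Answer: -17

Derivation:
Old min = -17 (at index 4)
Change: A[6] -1 -> 32
Changed element was NOT the old min.
  New min = min(old_min, new_val) = min(-17, 32) = -17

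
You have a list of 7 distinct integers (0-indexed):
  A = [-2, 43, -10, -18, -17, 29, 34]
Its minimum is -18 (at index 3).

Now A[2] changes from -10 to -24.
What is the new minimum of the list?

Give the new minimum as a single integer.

Answer: -24

Derivation:
Old min = -18 (at index 3)
Change: A[2] -10 -> -24
Changed element was NOT the old min.
  New min = min(old_min, new_val) = min(-18, -24) = -24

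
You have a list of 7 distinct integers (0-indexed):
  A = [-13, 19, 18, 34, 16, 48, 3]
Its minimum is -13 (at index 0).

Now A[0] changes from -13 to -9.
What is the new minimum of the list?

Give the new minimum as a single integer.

Old min = -13 (at index 0)
Change: A[0] -13 -> -9
Changed element WAS the min. Need to check: is -9 still <= all others?
  Min of remaining elements: 3
  New min = min(-9, 3) = -9

Answer: -9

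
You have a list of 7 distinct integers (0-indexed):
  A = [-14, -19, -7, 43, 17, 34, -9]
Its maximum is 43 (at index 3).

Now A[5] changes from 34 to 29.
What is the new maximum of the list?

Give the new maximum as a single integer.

Answer: 43

Derivation:
Old max = 43 (at index 3)
Change: A[5] 34 -> 29
Changed element was NOT the old max.
  New max = max(old_max, new_val) = max(43, 29) = 43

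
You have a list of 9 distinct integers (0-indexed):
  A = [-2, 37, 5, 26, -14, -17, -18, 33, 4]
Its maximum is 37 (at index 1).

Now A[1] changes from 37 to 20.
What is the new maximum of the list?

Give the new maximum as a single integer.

Answer: 33

Derivation:
Old max = 37 (at index 1)
Change: A[1] 37 -> 20
Changed element WAS the max -> may need rescan.
  Max of remaining elements: 33
  New max = max(20, 33) = 33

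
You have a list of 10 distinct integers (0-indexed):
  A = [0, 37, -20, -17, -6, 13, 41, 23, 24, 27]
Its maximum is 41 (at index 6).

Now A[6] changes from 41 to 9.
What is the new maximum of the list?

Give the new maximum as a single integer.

Answer: 37

Derivation:
Old max = 41 (at index 6)
Change: A[6] 41 -> 9
Changed element WAS the max -> may need rescan.
  Max of remaining elements: 37
  New max = max(9, 37) = 37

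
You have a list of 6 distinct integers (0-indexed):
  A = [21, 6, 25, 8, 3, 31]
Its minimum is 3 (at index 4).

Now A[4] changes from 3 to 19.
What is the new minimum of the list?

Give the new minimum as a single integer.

Answer: 6

Derivation:
Old min = 3 (at index 4)
Change: A[4] 3 -> 19
Changed element WAS the min. Need to check: is 19 still <= all others?
  Min of remaining elements: 6
  New min = min(19, 6) = 6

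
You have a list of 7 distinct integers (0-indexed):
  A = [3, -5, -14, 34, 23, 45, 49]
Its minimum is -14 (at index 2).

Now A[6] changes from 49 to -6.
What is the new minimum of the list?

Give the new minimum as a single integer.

Answer: -14

Derivation:
Old min = -14 (at index 2)
Change: A[6] 49 -> -6
Changed element was NOT the old min.
  New min = min(old_min, new_val) = min(-14, -6) = -14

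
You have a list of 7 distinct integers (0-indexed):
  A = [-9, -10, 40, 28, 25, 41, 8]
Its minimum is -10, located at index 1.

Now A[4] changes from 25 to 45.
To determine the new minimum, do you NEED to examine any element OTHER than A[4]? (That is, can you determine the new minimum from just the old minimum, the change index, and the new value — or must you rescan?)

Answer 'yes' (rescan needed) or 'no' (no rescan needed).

Answer: no

Derivation:
Old min = -10 at index 1
Change at index 4: 25 -> 45
Index 4 was NOT the min. New min = min(-10, 45). No rescan of other elements needed.
Needs rescan: no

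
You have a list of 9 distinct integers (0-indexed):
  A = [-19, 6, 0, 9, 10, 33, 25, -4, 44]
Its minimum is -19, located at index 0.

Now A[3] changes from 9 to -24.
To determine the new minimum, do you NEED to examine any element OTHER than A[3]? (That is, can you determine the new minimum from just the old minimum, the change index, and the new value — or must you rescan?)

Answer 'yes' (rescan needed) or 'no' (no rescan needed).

Answer: no

Derivation:
Old min = -19 at index 0
Change at index 3: 9 -> -24
Index 3 was NOT the min. New min = min(-19, -24). No rescan of other elements needed.
Needs rescan: no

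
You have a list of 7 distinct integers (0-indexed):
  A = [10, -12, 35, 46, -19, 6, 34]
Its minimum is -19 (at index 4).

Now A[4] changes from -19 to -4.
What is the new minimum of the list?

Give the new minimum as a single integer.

Answer: -12

Derivation:
Old min = -19 (at index 4)
Change: A[4] -19 -> -4
Changed element WAS the min. Need to check: is -4 still <= all others?
  Min of remaining elements: -12
  New min = min(-4, -12) = -12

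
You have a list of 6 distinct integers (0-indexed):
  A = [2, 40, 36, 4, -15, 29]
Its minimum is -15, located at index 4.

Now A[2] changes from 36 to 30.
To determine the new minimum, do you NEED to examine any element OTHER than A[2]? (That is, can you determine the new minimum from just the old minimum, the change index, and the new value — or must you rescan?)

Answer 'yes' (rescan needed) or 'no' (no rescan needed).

Answer: no

Derivation:
Old min = -15 at index 4
Change at index 2: 36 -> 30
Index 2 was NOT the min. New min = min(-15, 30). No rescan of other elements needed.
Needs rescan: no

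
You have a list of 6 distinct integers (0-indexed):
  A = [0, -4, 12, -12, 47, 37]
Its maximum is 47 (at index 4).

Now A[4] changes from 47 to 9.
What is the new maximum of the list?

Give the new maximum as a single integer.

Old max = 47 (at index 4)
Change: A[4] 47 -> 9
Changed element WAS the max -> may need rescan.
  Max of remaining elements: 37
  New max = max(9, 37) = 37

Answer: 37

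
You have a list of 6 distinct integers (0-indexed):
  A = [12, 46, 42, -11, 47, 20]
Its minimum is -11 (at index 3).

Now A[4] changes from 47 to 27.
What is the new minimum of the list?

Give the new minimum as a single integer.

Old min = -11 (at index 3)
Change: A[4] 47 -> 27
Changed element was NOT the old min.
  New min = min(old_min, new_val) = min(-11, 27) = -11

Answer: -11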